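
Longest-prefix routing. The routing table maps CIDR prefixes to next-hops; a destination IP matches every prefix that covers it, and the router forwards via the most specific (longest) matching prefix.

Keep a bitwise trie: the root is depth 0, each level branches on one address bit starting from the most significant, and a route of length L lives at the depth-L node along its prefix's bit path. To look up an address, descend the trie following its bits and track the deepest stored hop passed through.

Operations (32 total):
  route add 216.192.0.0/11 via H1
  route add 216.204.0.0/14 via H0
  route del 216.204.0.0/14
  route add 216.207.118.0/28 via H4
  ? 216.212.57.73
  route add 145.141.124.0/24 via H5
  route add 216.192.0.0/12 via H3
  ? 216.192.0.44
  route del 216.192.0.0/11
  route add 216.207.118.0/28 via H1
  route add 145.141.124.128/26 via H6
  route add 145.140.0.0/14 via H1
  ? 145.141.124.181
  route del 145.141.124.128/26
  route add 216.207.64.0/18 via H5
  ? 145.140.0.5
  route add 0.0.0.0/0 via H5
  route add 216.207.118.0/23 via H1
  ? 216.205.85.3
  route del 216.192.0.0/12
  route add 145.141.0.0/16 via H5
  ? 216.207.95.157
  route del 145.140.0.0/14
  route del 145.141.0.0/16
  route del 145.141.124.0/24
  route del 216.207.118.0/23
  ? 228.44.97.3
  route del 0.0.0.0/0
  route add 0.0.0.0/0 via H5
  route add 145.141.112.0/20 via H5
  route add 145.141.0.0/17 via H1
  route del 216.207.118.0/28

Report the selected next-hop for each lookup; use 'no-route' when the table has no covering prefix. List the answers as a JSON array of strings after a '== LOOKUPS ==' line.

Trace:
  add 216.192.0.0/11 -> H1 at depth 11
  add 216.204.0.0/14 -> H0 at depth 14
  - 216.204.0.0/14 clear@14
  add 216.207.118.0/28 -> H4 at depth 28
  Q 216.212.57.73: descend 11011000110 ; hops seen [H1] ; pick H1
  add 145.141.124.0/24 -> H5 at depth 24
  add 216.192.0.0/12 -> H3 at depth 12
  Q 216.192.0.44: descend 110110001100 ; hops seen [H1,H3] ; pick H3
  - 216.192.0.0/11 clear@11
  add 216.207.118.0/28 -> H1 at depth 28
  add 145.141.124.128/26 -> H6 at depth 26
  add 145.140.0.0/14 -> H1 at depth 14
  Q 145.141.124.181: descend 10010001100011010111110010 ; hops seen [H1,H5,H6] ; pick H6
  - 145.141.124.128/26 clear@26
  add 216.207.64.0/18 -> H5 at depth 18
  Q 145.140.0.5: descend 100100011000110 ; hops seen [H1] ; pick H1
  add 0.0.0.0/0 -> H5 at depth 0
  add 216.207.118.0/23 -> H1 at depth 23
  Q 216.205.85.3: descend 11011000110011 ; hops seen [H5,H3] ; pick H3
  - 216.192.0.0/12 clear@12
  add 145.141.0.0/16 -> H5 at depth 16
  Q 216.207.95.157: descend 110110001100111101 ; hops seen [H5,H5] ; pick H5
  - 145.140.0.0/14 clear@14
  - 145.141.0.0/16 clear@16
  - 145.141.124.0/24 clear@24
  - 216.207.118.0/23 clear@23
  Q 228.44.97.3: descend 11 ; hops seen [H5] ; pick H5
  - 0.0.0.0/0 clear@0
  add 0.0.0.0/0 -> H5 at depth 0
  add 145.141.112.0/20 -> H5 at depth 20
  add 145.141.0.0/17 -> H1 at depth 17
  - 216.207.118.0/28 clear@28

== LOOKUPS ==
["H1","H3","H6","H1","H3","H5","H5"]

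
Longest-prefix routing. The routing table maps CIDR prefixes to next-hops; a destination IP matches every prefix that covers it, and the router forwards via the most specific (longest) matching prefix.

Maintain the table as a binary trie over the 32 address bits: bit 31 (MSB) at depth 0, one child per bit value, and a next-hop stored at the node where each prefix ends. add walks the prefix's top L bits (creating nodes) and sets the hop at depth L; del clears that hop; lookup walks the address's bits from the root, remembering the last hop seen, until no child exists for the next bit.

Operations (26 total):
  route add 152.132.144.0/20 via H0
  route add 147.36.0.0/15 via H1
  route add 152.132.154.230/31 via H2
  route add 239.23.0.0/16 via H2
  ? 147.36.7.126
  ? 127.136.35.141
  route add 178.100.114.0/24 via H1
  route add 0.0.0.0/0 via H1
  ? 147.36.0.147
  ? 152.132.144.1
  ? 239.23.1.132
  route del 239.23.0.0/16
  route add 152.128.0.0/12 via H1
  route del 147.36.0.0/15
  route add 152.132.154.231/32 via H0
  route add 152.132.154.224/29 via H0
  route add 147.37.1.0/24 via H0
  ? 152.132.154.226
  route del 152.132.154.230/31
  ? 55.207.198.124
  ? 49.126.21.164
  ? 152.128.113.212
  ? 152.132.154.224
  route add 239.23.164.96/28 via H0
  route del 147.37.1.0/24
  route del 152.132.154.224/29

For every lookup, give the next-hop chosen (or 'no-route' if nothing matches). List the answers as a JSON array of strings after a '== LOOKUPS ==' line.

Trace:
  add 152.132.144.0/20 -> H0 at depth 20
  add 147.36.0.0/15 -> H1 at depth 15
  add 152.132.154.230/31 -> H2 at depth 31
  add 239.23.0.0/16 -> H2 at depth 16
  Q 147.36.7.126: descend 100100110010010 ; hops seen [H1] ; pick H1
  Q 127.136.35.141: descend ε ; hops seen [∅] ; pick no-route
  add 178.100.114.0/24 -> H1 at depth 24
  add 0.0.0.0/0 -> H1 at depth 0
  Q 147.36.0.147: descend 100100110010010 ; hops seen [H1,H1] ; pick H1
  Q 152.132.144.1: descend 10011000100001001001 ; hops seen [H1,H0] ; pick H0
  Q 239.23.1.132: descend 1110111100010111 ; hops seen [H1,H2] ; pick H2
  del 239.23.0.0/16 (clear depth 16)
  add 152.128.0.0/12 -> H1 at depth 12
  del 147.36.0.0/15 (clear depth 15)
  add 152.132.154.231/32 -> H0 at depth 32
  add 152.132.154.224/29 -> H0 at depth 29
  add 147.37.1.0/24 -> H0 at depth 24
  Q 152.132.154.226: descend 10011000100001001001101011100 ; hops seen [H1,H1,H0,H0] ; pick H0
  del 152.132.154.230/31 (clear depth 31)
  Q 55.207.198.124: descend ε ; hops seen [H1] ; pick H1
  Q 49.126.21.164: descend ε ; hops seen [H1] ; pick H1
  Q 152.128.113.212: descend 1001100010000 ; hops seen [H1,H1] ; pick H1
  Q 152.132.154.224: descend 10011000100001001001101011100 ; hops seen [H1,H1,H0,H0] ; pick H0
  add 239.23.164.96/28 -> H0 at depth 28
  del 147.37.1.0/24 (clear depth 24)
  del 152.132.154.224/29 (clear depth 29)

== LOOKUPS ==
["H1","no-route","H1","H0","H2","H0","H1","H1","H1","H0"]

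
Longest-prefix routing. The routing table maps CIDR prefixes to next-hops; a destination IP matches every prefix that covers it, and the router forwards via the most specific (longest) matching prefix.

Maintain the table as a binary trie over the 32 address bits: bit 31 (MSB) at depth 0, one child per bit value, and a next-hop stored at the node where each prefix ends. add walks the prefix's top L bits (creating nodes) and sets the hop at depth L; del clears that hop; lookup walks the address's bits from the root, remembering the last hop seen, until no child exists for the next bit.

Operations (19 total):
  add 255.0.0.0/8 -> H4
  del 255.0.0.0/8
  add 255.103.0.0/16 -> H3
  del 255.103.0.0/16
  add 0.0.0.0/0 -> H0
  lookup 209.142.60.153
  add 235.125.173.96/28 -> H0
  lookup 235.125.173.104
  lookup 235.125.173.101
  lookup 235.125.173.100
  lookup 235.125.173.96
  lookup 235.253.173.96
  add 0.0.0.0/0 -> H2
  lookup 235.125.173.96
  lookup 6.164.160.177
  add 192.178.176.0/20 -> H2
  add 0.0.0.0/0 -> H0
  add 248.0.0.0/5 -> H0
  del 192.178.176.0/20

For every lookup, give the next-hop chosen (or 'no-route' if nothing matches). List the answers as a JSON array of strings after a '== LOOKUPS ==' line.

Apply in order:
  + 255.0.0.0/8 (H4) depth=8
  del 255.0.0.0/8 (clear depth 8)
  + 255.103.0.0/16 (H3) depth=16
  del 255.103.0.0/16 (clear depth 16)
  + 0.0.0.0/0 (H0) depth=0
  lookup 209.142.60.153: bits 11 walk d0:H0→d1:-→d2:- -> H0
  + 235.125.173.96/28 (H0) depth=28
  lookup 235.125.173.104: bits 1110101101111101101011010110 walk d0:H0→d1:-→d2:-→d3:-→d4:-→d5:-→d6:-→d7:-→d8:-→d9:-→d10:-→d11:-→d12:-→d13:-→d14:-→d15:-→d16:-→d17:-→d18:-→d19:-→d20:-→d21:-→d22:-→d23:-→d24:-→d25:-→d26:-→d27:-→d28:H0 -> H0
  lookup 235.125.173.101: bits 1110101101111101101011010110 walk d0:H0→d1:-→d2:-→d3:-→d4:-→d5:-→d6:-→d7:-→d8:-→d9:-→d10:-→d11:-→d12:-→d13:-→d14:-→d15:-→d16:-→d17:-→d18:-→d19:-→d20:-→d21:-→d22:-→d23:-→d24:-→d25:-→d26:-→d27:-→d28:H0 -> H0
  lookup 235.125.173.100: bits 1110101101111101101011010110 walk d0:H0→d1:-→d2:-→d3:-→d4:-→d5:-→d6:-→d7:-→d8:-→d9:-→d10:-→d11:-→d12:-→d13:-→d14:-→d15:-→d16:-→d17:-→d18:-→d19:-→d20:-→d21:-→d22:-→d23:-→d24:-→d25:-→d26:-→d27:-→d28:H0 -> H0
  lookup 235.125.173.96: bits 1110101101111101101011010110 walk d0:H0→d1:-→d2:-→d3:-→d4:-→d5:-→d6:-→d7:-→d8:-→d9:-→d10:-→d11:-→d12:-→d13:-→d14:-→d15:-→d16:-→d17:-→d18:-→d19:-→d20:-→d21:-→d22:-→d23:-→d24:-→d25:-→d26:-→d27:-→d28:H0 -> H0
  lookup 235.253.173.96: bits 11101011 walk d0:H0→d1:-→d2:-→d3:-→d4:-→d5:-→d6:-→d7:-→d8:- -> H0
  + 0.0.0.0/0 (H2) depth=0
  lookup 235.125.173.96: bits 1110101101111101101011010110 walk d0:H2→d1:-→d2:-→d3:-→d4:-→d5:-→d6:-→d7:-→d8:-→d9:-→d10:-→d11:-→d12:-→d13:-→d14:-→d15:-→d16:-→d17:-→d18:-→d19:-→d20:-→d21:-→d22:-→d23:-→d24:-→d25:-→d26:-→d27:-→d28:H0 -> H0
  lookup 6.164.160.177: bits ε walk d0:H2 -> H2
  + 192.178.176.0/20 (H2) depth=20
  + 0.0.0.0/0 (H0) depth=0
  + 248.0.0.0/5 (H0) depth=5
  del 192.178.176.0/20 (clear depth 20)

== LOOKUPS ==
["H0","H0","H0","H0","H0","H0","H0","H2"]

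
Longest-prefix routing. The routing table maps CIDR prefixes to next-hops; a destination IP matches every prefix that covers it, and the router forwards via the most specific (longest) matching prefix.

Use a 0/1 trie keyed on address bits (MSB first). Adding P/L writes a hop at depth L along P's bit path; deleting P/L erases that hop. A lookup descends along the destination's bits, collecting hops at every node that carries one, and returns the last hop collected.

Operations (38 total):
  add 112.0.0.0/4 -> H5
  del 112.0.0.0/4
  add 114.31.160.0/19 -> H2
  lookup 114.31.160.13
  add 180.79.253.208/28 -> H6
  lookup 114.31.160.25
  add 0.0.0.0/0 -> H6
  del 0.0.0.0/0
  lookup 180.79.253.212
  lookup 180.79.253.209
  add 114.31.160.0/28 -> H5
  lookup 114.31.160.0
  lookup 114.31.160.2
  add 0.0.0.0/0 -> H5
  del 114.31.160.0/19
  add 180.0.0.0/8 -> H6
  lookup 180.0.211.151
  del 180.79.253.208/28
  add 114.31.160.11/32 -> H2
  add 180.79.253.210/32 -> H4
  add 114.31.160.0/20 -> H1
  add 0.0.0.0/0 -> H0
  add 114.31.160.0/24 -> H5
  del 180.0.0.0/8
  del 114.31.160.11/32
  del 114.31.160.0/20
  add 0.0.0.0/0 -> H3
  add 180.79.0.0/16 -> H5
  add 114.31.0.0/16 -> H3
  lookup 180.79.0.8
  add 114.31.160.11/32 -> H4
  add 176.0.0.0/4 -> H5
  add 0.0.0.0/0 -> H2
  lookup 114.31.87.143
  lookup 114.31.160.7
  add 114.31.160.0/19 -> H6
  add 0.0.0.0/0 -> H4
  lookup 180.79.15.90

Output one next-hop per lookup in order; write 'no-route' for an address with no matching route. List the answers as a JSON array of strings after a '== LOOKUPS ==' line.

Process each operation:
  + 112.0.0.0/4 (H5) depth=4
  del 112.0.0.0/4 (clear depth 4)
  + 114.31.160.0/19 (H2) depth=19
  lookup 114.31.160.13: bits 0111001000011111101 walk d0:-→d1:-→d2:-→d3:-→d4:-→d5:-→d6:-→d7:-→d8:-→d9:-→d10:-→d11:-→d12:-→d13:-→d14:-→d15:-→d16:-→d17:-→d18:-→d19:H2 -> H2
  + 180.79.253.208/28 (H6) depth=28
  lookup 114.31.160.25: bits 0111001000011111101 walk d0:-→d1:-→d2:-→d3:-→d4:-→d5:-→d6:-→d7:-→d8:-→d9:-→d10:-→d11:-→d12:-→d13:-→d14:-→d15:-→d16:-→d17:-→d18:-→d19:H2 -> H2
  + 0.0.0.0/0 (H6) depth=0
  del 0.0.0.0/0 (clear depth 0)
  lookup 180.79.253.212: bits 1011010001001111111111011101 walk d0:-→d1:-→d2:-→d3:-→d4:-→d5:-→d6:-→d7:-→d8:-→d9:-→d10:-→d11:-→d12:-→d13:-→d14:-→d15:-→d16:-→d17:-→d18:-→d19:-→d20:-→d21:-→d22:-→d23:-→d24:-→d25:-→d26:-→d27:-→d28:H6 -> H6
  lookup 180.79.253.209: bits 1011010001001111111111011101 walk d0:-→d1:-→d2:-→d3:-→d4:-→d5:-→d6:-→d7:-→d8:-→d9:-→d10:-→d11:-→d12:-→d13:-→d14:-→d15:-→d16:-→d17:-→d18:-→d19:-→d20:-→d21:-→d22:-→d23:-→d24:-→d25:-→d26:-→d27:-→d28:H6 -> H6
  + 114.31.160.0/28 (H5) depth=28
  lookup 114.31.160.0: bits 0111001000011111101000000000 walk d0:-→d1:-→d2:-→d3:-→d4:-→d5:-→d6:-→d7:-→d8:-→d9:-→d10:-→d11:-→d12:-→d13:-→d14:-→d15:-→d16:-→d17:-→d18:-→d19:H2→d20:-→d21:-→d22:-→d23:-→d24:-→d25:-→d26:-→d27:-→d28:H5 -> H5
  lookup 114.31.160.2: bits 0111001000011111101000000000 walk d0:-→d1:-→d2:-→d3:-→d4:-→d5:-→d6:-→d7:-→d8:-→d9:-→d10:-→d11:-→d12:-→d13:-→d14:-→d15:-→d16:-→d17:-→d18:-→d19:H2→d20:-→d21:-→d22:-→d23:-→d24:-→d25:-→d26:-→d27:-→d28:H5 -> H5
  + 0.0.0.0/0 (H5) depth=0
  del 114.31.160.0/19 (clear depth 19)
  + 180.0.0.0/8 (H6) depth=8
  lookup 180.0.211.151: bits 101101000 walk d0:H5→d1:-→d2:-→d3:-→d4:-→d5:-→d6:-→d7:-→d8:H6→d9:- -> H6
  del 180.79.253.208/28 (clear depth 28)
  + 114.31.160.11/32 (H2) depth=32
  + 180.79.253.210/32 (H4) depth=32
  + 114.31.160.0/20 (H1) depth=20
  + 0.0.0.0/0 (H0) depth=0
  + 114.31.160.0/24 (H5) depth=24
  del 180.0.0.0/8 (clear depth 8)
  del 114.31.160.11/32 (clear depth 32)
  del 114.31.160.0/20 (clear depth 20)
  + 0.0.0.0/0 (H3) depth=0
  + 180.79.0.0/16 (H5) depth=16
  + 114.31.0.0/16 (H3) depth=16
  lookup 180.79.0.8: bits 1011010001001111 walk d0:H3→d1:-→d2:-→d3:-→d4:-→d5:-→d6:-→d7:-→d8:-→d9:-→d10:-→d11:-→d12:-→d13:-→d14:-→d15:-→d16:H5 -> H5
  + 114.31.160.11/32 (H4) depth=32
  + 176.0.0.0/4 (H5) depth=4
  + 0.0.0.0/0 (H2) depth=0
  lookup 114.31.87.143: bits 0111001000011111 walk d0:H2→d1:-→d2:-→d3:-→d4:-→d5:-→d6:-→d7:-→d8:-→d9:-→d10:-→d11:-→d12:-→d13:-→d14:-→d15:-→d16:H3 -> H3
  lookup 114.31.160.7: bits 0111001000011111101000000000 walk d0:H2→d1:-→d2:-→d3:-→d4:-→d5:-→d6:-→d7:-→d8:-→d9:-→d10:-→d11:-→d12:-→d13:-→d14:-→d15:-→d16:H3→d17:-→d18:-→d19:-→d20:-→d21:-→d22:-→d23:-→d24:H5→d25:-→d26:-→d27:-→d28:H5 -> H5
  + 114.31.160.0/19 (H6) depth=19
  + 0.0.0.0/0 (H4) depth=0
  lookup 180.79.15.90: bits 1011010001001111 walk d0:H4→d1:-→d2:-→d3:-→d4:H5→d5:-→d6:-→d7:-→d8:-→d9:-→d10:-→d11:-→d12:-→d13:-→d14:-→d15:-→d16:H5 -> H5

== LOOKUPS ==
["H2","H2","H6","H6","H5","H5","H6","H5","H3","H5","H5"]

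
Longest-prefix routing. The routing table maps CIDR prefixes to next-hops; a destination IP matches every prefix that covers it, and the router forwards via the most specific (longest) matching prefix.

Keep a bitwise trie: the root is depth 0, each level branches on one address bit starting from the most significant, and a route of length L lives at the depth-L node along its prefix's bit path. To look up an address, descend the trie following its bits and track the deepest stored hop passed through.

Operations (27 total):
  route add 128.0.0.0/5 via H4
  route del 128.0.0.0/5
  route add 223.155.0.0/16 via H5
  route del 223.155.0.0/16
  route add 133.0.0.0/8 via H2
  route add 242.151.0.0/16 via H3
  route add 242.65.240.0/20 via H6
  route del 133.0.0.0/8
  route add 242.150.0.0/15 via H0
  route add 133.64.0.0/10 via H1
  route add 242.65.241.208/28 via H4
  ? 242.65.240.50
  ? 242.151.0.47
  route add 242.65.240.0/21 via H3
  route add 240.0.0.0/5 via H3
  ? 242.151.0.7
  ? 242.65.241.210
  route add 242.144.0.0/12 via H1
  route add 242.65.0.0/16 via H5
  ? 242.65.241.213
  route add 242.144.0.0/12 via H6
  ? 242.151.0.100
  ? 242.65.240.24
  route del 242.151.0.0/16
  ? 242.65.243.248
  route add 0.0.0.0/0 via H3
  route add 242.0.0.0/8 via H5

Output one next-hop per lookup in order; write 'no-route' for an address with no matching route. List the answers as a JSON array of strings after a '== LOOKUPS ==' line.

Trace:
  add 128.0.0.0/5 -> H4 at depth 5
  del 128.0.0.0/5 (clear depth 5)
  add 223.155.0.0/16 -> H5 at depth 16
  del 223.155.0.0/16 (clear depth 16)
  add 133.0.0.0/8 -> H2 at depth 8
  add 242.151.0.0/16 -> H3 at depth 16
  add 242.65.240.0/20 -> H6 at depth 20
  del 133.0.0.0/8 (clear depth 8)
  add 242.150.0.0/15 -> H0 at depth 15
  add 133.64.0.0/10 -> H1 at depth 10
  add 242.65.241.208/28 -> H4 at depth 28
  lookup 242.65.240.50: bits 11110010010000011111000 walk d0:-→d1:-→d2:-→d3:-→d4:-→d5:-→d6:-→d7:-→d8:-→d9:-→d10:-→d11:-→d12:-→d13:-→d14:-→d15:-→d16:-→d17:-→d18:-→d19:-→d20:H6→d21:-→d22:-→d23:- -> H6
  lookup 242.151.0.47: bits 1111001010010111 walk d0:-→d1:-→d2:-→d3:-→d4:-→d5:-→d6:-→d7:-→d8:-→d9:-→d10:-→d11:-→d12:-→d13:-→d14:-→d15:H0→d16:H3 -> H3
  add 242.65.240.0/21 -> H3 at depth 21
  add 240.0.0.0/5 -> H3 at depth 5
  lookup 242.151.0.7: bits 1111001010010111 walk d0:-→d1:-→d2:-→d3:-→d4:-→d5:H3→d6:-→d7:-→d8:-→d9:-→d10:-→d11:-→d12:-→d13:-→d14:-→d15:H0→d16:H3 -> H3
  lookup 242.65.241.210: bits 1111001001000001111100011101 walk d0:-→d1:-→d2:-→d3:-→d4:-→d5:H3→d6:-→d7:-→d8:-→d9:-→d10:-→d11:-→d12:-→d13:-→d14:-→d15:-→d16:-→d17:-→d18:-→d19:-→d20:H6→d21:H3→d22:-→d23:-→d24:-→d25:-→d26:-→d27:-→d28:H4 -> H4
  add 242.144.0.0/12 -> H1 at depth 12
  add 242.65.0.0/16 -> H5 at depth 16
  lookup 242.65.241.213: bits 1111001001000001111100011101 walk d0:-→d1:-→d2:-→d3:-→d4:-→d5:H3→d6:-→d7:-→d8:-→d9:-→d10:-→d11:-→d12:-→d13:-→d14:-→d15:-→d16:H5→d17:-→d18:-→d19:-→d20:H6→d21:H3→d22:-→d23:-→d24:-→d25:-→d26:-→d27:-→d28:H4 -> H4
  add 242.144.0.0/12 -> H6 at depth 12
  lookup 242.151.0.100: bits 1111001010010111 walk d0:-→d1:-→d2:-→d3:-→d4:-→d5:H3→d6:-→d7:-→d8:-→d9:-→d10:-→d11:-→d12:H6→d13:-→d14:-→d15:H0→d16:H3 -> H3
  lookup 242.65.240.24: bits 11110010010000011111000 walk d0:-→d1:-→d2:-→d3:-→d4:-→d5:H3→d6:-→d7:-→d8:-→d9:-→d10:-→d11:-→d12:-→d13:-→d14:-→d15:-→d16:H5→d17:-→d18:-→d19:-→d20:H6→d21:H3→d22:-→d23:- -> H3
  del 242.151.0.0/16 (clear depth 16)
  lookup 242.65.243.248: bits 1111001001000001111100 walk d0:-→d1:-→d2:-→d3:-→d4:-→d5:H3→d6:-→d7:-→d8:-→d9:-→d10:-→d11:-→d12:-→d13:-→d14:-→d15:-→d16:H5→d17:-→d18:-→d19:-→d20:H6→d21:H3→d22:- -> H3
  add 0.0.0.0/0 -> H3 at depth 0
  add 242.0.0.0/8 -> H5 at depth 8

== LOOKUPS ==
["H6","H3","H3","H4","H4","H3","H3","H3"]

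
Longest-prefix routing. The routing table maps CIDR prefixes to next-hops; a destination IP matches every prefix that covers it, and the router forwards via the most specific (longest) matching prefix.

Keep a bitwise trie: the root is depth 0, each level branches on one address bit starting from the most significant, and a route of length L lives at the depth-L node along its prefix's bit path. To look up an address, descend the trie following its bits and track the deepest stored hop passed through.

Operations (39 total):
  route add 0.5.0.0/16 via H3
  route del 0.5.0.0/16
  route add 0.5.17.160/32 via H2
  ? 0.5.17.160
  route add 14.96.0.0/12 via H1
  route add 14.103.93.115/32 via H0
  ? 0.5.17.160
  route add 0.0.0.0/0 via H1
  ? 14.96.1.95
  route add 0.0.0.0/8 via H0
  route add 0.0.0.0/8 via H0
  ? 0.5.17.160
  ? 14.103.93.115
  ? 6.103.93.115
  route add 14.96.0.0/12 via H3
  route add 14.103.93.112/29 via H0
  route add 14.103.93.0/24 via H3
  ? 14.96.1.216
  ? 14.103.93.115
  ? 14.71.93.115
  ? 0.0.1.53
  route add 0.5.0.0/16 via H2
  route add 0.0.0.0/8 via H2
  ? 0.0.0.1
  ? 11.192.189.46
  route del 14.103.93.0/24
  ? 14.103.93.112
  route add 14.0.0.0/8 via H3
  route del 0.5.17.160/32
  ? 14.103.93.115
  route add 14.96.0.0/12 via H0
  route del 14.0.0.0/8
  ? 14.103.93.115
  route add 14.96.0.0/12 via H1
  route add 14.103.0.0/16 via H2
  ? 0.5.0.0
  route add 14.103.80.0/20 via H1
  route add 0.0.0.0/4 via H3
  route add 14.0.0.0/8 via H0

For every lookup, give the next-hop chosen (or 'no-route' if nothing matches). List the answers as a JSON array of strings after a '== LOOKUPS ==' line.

Apply in order:
  + 0.5.0.0/16 (H3) depth=16
  del 0.5.0.0/16 (clear depth 16)
  + 0.5.17.160/32 (H2) depth=32
  ? 0.5.17.160  path d0:-→d1:-→d2:-→d3:-→d4:-→d5:-→d6:-→d7:-→d8:-→d9:-→d10:-→d11:-→d12:-→d13:-→d14:-→d15:-→d16:-→d17:-→d18:-→d19:-→d20:-→d21:-→d22:-→d23:-→d24:-→d25:-→d26:-→d27:-→d28:-→d29:-→d30:-→d31:-→d32:H2  best=H2
  + 14.96.0.0/12 (H1) depth=12
  + 14.103.93.115/32 (H0) depth=32
  ? 0.5.17.160  path d0:-→d1:-→d2:-→d3:-→d4:-→d5:-→d6:-→d7:-→d8:-→d9:-→d10:-→d11:-→d12:-→d13:-→d14:-→d15:-→d16:-→d17:-→d18:-→d19:-→d20:-→d21:-→d22:-→d23:-→d24:-→d25:-→d26:-→d27:-→d28:-→d29:-→d30:-→d31:-→d32:H2  best=H2
  + 0.0.0.0/0 (H1) depth=0
  ? 14.96.1.95  path d0:H1→d1:-→d2:-→d3:-→d4:-→d5:-→d6:-→d7:-→d8:-→d9:-→d10:-→d11:-→d12:H1→d13:-  best=H1
  + 0.0.0.0/8 (H0) depth=8
  + 0.0.0.0/8 (H0) depth=8
  ? 0.5.17.160  path d0:H1→d1:-→d2:-→d3:-→d4:-→d5:-→d6:-→d7:-→d8:H0→d9:-→d10:-→d11:-→d12:-→d13:-→d14:-→d15:-→d16:-→d17:-→d18:-→d19:-→d20:-→d21:-→d22:-→d23:-→d24:-→d25:-→d26:-→d27:-→d28:-→d29:-→d30:-→d31:-→d32:H2  best=H2
  ? 14.103.93.115  path d0:H1→d1:-→d2:-→d3:-→d4:-→d5:-→d6:-→d7:-→d8:-→d9:-→d10:-→d11:-→d12:H1→d13:-→d14:-→d15:-→d16:-→d17:-→d18:-→d19:-→d20:-→d21:-→d22:-→d23:-→d24:-→d25:-→d26:-→d27:-→d28:-→d29:-→d30:-→d31:-→d32:H0  best=H0
  ? 6.103.93.115  path d0:H1→d1:-→d2:-→d3:-→d4:-→d5:-  best=H1
  + 14.96.0.0/12 (H3) depth=12
  + 14.103.93.112/29 (H0) depth=29
  + 14.103.93.0/24 (H3) depth=24
  ? 14.96.1.216  path d0:H1→d1:-→d2:-→d3:-→d4:-→d5:-→d6:-→d7:-→d8:-→d9:-→d10:-→d11:-→d12:H3→d13:-  best=H3
  ? 14.103.93.115  path d0:H1→d1:-→d2:-→d3:-→d4:-→d5:-→d6:-→d7:-→d8:-→d9:-→d10:-→d11:-→d12:H3→d13:-→d14:-→d15:-→d16:-→d17:-→d18:-→d19:-→d20:-→d21:-→d22:-→d23:-→d24:H3→d25:-→d26:-→d27:-→d28:-→d29:H0→d30:-→d31:-→d32:H0  best=H0
  ? 14.71.93.115  path d0:H1→d1:-→d2:-→d3:-→d4:-→d5:-→d6:-→d7:-→d8:-→d9:-→d10:-  best=H1
  ? 0.0.1.53  path d0:H1→d1:-→d2:-→d3:-→d4:-→d5:-→d6:-→d7:-→d8:H0→d9:-→d10:-→d11:-→d12:-→d13:-  best=H0
  + 0.5.0.0/16 (H2) depth=16
  + 0.0.0.0/8 (H2) depth=8
  ? 0.0.0.1  path d0:H1→d1:-→d2:-→d3:-→d4:-→d5:-→d6:-→d7:-→d8:H2→d9:-→d10:-→d11:-→d12:-→d13:-  best=H2
  ? 11.192.189.46  path d0:H1→d1:-→d2:-→d3:-→d4:-→d5:-  best=H1
  del 14.103.93.0/24 (clear depth 24)
  ? 14.103.93.112  path d0:H1→d1:-→d2:-→d3:-→d4:-→d5:-→d6:-→d7:-→d8:-→d9:-→d10:-→d11:-→d12:H3→d13:-→d14:-→d15:-→d16:-→d17:-→d18:-→d19:-→d20:-→d21:-→d22:-→d23:-→d24:-→d25:-→d26:-→d27:-→d28:-→d29:H0→d30:-  best=H0
  + 14.0.0.0/8 (H3) depth=8
  del 0.5.17.160/32 (clear depth 32)
  ? 14.103.93.115  path d0:H1→d1:-→d2:-→d3:-→d4:-→d5:-→d6:-→d7:-→d8:H3→d9:-→d10:-→d11:-→d12:H3→d13:-→d14:-→d15:-→d16:-→d17:-→d18:-→d19:-→d20:-→d21:-→d22:-→d23:-→d24:-→d25:-→d26:-→d27:-→d28:-→d29:H0→d30:-→d31:-→d32:H0  best=H0
  + 14.96.0.0/12 (H0) depth=12
  del 14.0.0.0/8 (clear depth 8)
  ? 14.103.93.115  path d0:H1→d1:-→d2:-→d3:-→d4:-→d5:-→d6:-→d7:-→d8:-→d9:-→d10:-→d11:-→d12:H0→d13:-→d14:-→d15:-→d16:-→d17:-→d18:-→d19:-→d20:-→d21:-→d22:-→d23:-→d24:-→d25:-→d26:-→d27:-→d28:-→d29:H0→d30:-→d31:-→d32:H0  best=H0
  + 14.96.0.0/12 (H1) depth=12
  + 14.103.0.0/16 (H2) depth=16
  ? 0.5.0.0  path d0:H1→d1:-→d2:-→d3:-→d4:-→d5:-→d6:-→d7:-→d8:H2→d9:-→d10:-→d11:-→d12:-→d13:-→d14:-→d15:-→d16:H2→d17:-→d18:-→d19:-  best=H2
  + 14.103.80.0/20 (H1) depth=20
  + 0.0.0.0/4 (H3) depth=4
  + 14.0.0.0/8 (H0) depth=8

== LOOKUPS ==
["H2","H2","H1","H2","H0","H1","H3","H0","H1","H0","H2","H1","H0","H0","H0","H2"]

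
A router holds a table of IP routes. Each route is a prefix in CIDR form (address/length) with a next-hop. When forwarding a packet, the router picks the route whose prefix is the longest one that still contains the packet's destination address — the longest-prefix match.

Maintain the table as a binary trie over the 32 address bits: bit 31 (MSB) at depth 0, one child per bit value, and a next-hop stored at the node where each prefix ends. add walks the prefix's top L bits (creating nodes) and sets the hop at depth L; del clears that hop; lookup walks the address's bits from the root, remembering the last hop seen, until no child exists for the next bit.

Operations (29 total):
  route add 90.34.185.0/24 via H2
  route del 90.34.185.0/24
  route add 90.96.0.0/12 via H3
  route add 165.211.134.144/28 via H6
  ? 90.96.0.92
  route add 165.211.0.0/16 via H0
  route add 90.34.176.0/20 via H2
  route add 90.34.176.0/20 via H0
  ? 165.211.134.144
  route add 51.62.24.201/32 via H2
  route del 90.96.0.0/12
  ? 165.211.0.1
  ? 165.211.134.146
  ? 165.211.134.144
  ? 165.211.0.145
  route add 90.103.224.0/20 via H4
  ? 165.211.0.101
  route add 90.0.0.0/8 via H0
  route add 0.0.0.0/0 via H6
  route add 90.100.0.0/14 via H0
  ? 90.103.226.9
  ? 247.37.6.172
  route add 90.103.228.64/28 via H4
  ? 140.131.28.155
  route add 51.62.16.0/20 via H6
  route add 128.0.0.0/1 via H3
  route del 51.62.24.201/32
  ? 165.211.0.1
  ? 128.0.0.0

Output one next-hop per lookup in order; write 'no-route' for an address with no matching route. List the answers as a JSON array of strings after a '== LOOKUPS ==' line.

Trace:
  add 90.34.185.0/24 -> H2 at depth 24
  del 90.34.185.0/24 (clear depth 24)
  add 90.96.0.0/12 -> H3 at depth 12
  add 165.211.134.144/28 -> H6 at depth 28
  ? 90.96.0.92  path d0:-→d1:-→d2:-→d3:-→d4:-→d5:-→d6:-→d7:-→d8:-→d9:-→d10:-→d11:-→d12:H3  best=H3
  add 165.211.0.0/16 -> H0 at depth 16
  add 90.34.176.0/20 -> H2 at depth 20
  add 90.34.176.0/20 -> H0 at depth 20
  ? 165.211.134.144  path d0:-→d1:-→d2:-→d3:-→d4:-→d5:-→d6:-→d7:-→d8:-→d9:-→d10:-→d11:-→d12:-→d13:-→d14:-→d15:-→d16:H0→d17:-→d18:-→d19:-→d20:-→d21:-→d22:-→d23:-→d24:-→d25:-→d26:-→d27:-→d28:H6  best=H6
  add 51.62.24.201/32 -> H2 at depth 32
  del 90.96.0.0/12 (clear depth 12)
  ? 165.211.0.1  path d0:-→d1:-→d2:-→d3:-→d4:-→d5:-→d6:-→d7:-→d8:-→d9:-→d10:-→d11:-→d12:-→d13:-→d14:-→d15:-→d16:H0  best=H0
  ? 165.211.134.146  path d0:-→d1:-→d2:-→d3:-→d4:-→d5:-→d6:-→d7:-→d8:-→d9:-→d10:-→d11:-→d12:-→d13:-→d14:-→d15:-→d16:H0→d17:-→d18:-→d19:-→d20:-→d21:-→d22:-→d23:-→d24:-→d25:-→d26:-→d27:-→d28:H6  best=H6
  ? 165.211.134.144  path d0:-→d1:-→d2:-→d3:-→d4:-→d5:-→d6:-→d7:-→d8:-→d9:-→d10:-→d11:-→d12:-→d13:-→d14:-→d15:-→d16:H0→d17:-→d18:-→d19:-→d20:-→d21:-→d22:-→d23:-→d24:-→d25:-→d26:-→d27:-→d28:H6  best=H6
  ? 165.211.0.145  path d0:-→d1:-→d2:-→d3:-→d4:-→d5:-→d6:-→d7:-→d8:-→d9:-→d10:-→d11:-→d12:-→d13:-→d14:-→d15:-→d16:H0  best=H0
  add 90.103.224.0/20 -> H4 at depth 20
  ? 165.211.0.101  path d0:-→d1:-→d2:-→d3:-→d4:-→d5:-→d6:-→d7:-→d8:-→d9:-→d10:-→d11:-→d12:-→d13:-→d14:-→d15:-→d16:H0  best=H0
  add 90.0.0.0/8 -> H0 at depth 8
  add 0.0.0.0/0 -> H6 at depth 0
  add 90.100.0.0/14 -> H0 at depth 14
  ? 90.103.226.9  path d0:H6→d1:-→d2:-→d3:-→d4:-→d5:-→d6:-→d7:-→d8:H0→d9:-→d10:-→d11:-→d12:-→d13:-→d14:H0→d15:-→d16:-→d17:-→d18:-→d19:-→d20:H4  best=H4
  ? 247.37.6.172  path d0:H6→d1:-  best=H6
  add 90.103.228.64/28 -> H4 at depth 28
  ? 140.131.28.155  path d0:H6→d1:-→d2:-  best=H6
  add 51.62.16.0/20 -> H6 at depth 20
  add 128.0.0.0/1 -> H3 at depth 1
  del 51.62.24.201/32 (clear depth 32)
  ? 165.211.0.1  path d0:H6→d1:H3→d2:-→d3:-→d4:-→d5:-→d6:-→d7:-→d8:-→d9:-→d10:-→d11:-→d12:-→d13:-→d14:-→d15:-→d16:H0  best=H0
  ? 128.0.0.0  path d0:H6→d1:H3→d2:-  best=H3

== LOOKUPS ==
["H3","H6","H0","H6","H6","H0","H0","H4","H6","H6","H0","H3"]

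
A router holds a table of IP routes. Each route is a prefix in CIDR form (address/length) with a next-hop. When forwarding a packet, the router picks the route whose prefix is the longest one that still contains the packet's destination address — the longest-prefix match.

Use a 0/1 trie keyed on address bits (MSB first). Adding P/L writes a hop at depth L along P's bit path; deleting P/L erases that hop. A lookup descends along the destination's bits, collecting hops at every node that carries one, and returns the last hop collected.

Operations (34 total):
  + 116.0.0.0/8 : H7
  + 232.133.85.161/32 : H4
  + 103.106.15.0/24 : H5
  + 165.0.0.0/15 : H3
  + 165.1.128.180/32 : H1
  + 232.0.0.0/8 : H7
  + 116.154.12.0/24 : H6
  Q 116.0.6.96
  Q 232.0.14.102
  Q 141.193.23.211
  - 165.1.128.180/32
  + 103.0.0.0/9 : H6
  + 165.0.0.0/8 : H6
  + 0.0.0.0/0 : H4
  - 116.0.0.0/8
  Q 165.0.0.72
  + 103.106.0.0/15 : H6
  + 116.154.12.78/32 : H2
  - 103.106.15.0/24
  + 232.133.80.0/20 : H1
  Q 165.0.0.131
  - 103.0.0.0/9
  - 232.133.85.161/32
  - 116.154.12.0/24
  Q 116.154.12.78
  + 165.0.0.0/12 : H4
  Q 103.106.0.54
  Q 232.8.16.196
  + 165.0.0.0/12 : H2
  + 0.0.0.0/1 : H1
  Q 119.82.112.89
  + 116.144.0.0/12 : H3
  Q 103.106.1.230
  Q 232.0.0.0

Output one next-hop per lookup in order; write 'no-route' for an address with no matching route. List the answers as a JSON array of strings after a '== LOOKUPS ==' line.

Apply in order:
  add 116.0.0.0/8 -> H7 at depth 8
  add 232.133.85.161/32 -> H4 at depth 32
  add 103.106.15.0/24 -> H5 at depth 24
  add 165.0.0.0/15 -> H3 at depth 15
  add 165.1.128.180/32 -> H1 at depth 32
  add 232.0.0.0/8 -> H7 at depth 8
  add 116.154.12.0/24 -> H6 at depth 24
  ? 116.0.6.96  path d0:-→d1:-→d2:-→d3:-→d4:-→d5:-→d6:-→d7:-→d8:H7  best=H7
  ? 232.0.14.102  path d0:-→d1:-→d2:-→d3:-→d4:-→d5:-→d6:-→d7:-→d8:H7  best=H7
  ? 141.193.23.211  path d0:-→d1:-→d2:-  best=no-route
  del 165.1.128.180/32 (clear depth 32)
  add 103.0.0.0/9 -> H6 at depth 9
  add 165.0.0.0/8 -> H6 at depth 8
  add 0.0.0.0/0 -> H4 at depth 0
  del 116.0.0.0/8 (clear depth 8)
  ? 165.0.0.72  path d0:H4→d1:-→d2:-→d3:-→d4:-→d5:-→d6:-→d7:-→d8:H6→d9:-→d10:-→d11:-→d12:-→d13:-→d14:-→d15:H3  best=H3
  add 103.106.0.0/15 -> H6 at depth 15
  add 116.154.12.78/32 -> H2 at depth 32
  del 103.106.15.0/24 (clear depth 24)
  add 232.133.80.0/20 -> H1 at depth 20
  ? 165.0.0.131  path d0:H4→d1:-→d2:-→d3:-→d4:-→d5:-→d6:-→d7:-→d8:H6→d9:-→d10:-→d11:-→d12:-→d13:-→d14:-→d15:H3  best=H3
  del 103.0.0.0/9 (clear depth 9)
  del 232.133.85.161/32 (clear depth 32)
  del 116.154.12.0/24 (clear depth 24)
  ? 116.154.12.78  path d0:H4→d1:-→d2:-→d3:-→d4:-→d5:-→d6:-→d7:-→d8:-→d9:-→d10:-→d11:-→d12:-→d13:-→d14:-→d15:-→d16:-→d17:-→d18:-→d19:-→d20:-→d21:-→d22:-→d23:-→d24:-→d25:-→d26:-→d27:-→d28:-→d29:-→d30:-→d31:-→d32:H2  best=H2
  add 165.0.0.0/12 -> H4 at depth 12
  ? 103.106.0.54  path d0:H4→d1:-→d2:-→d3:-→d4:-→d5:-→d6:-→d7:-→d8:-→d9:-→d10:-→d11:-→d12:-→d13:-→d14:-→d15:H6→d16:-→d17:-→d18:-→d19:-→d20:-  best=H6
  ? 232.8.16.196  path d0:H4→d1:-→d2:-→d3:-→d4:-→d5:-→d6:-→d7:-→d8:H7  best=H7
  add 165.0.0.0/12 -> H2 at depth 12
  add 0.0.0.0/1 -> H1 at depth 1
  ? 119.82.112.89  path d0:H4→d1:H1→d2:-→d3:-→d4:-→d5:-→d6:-  best=H1
  add 116.144.0.0/12 -> H3 at depth 12
  ? 103.106.1.230  path d0:H4→d1:H1→d2:-→d3:-→d4:-→d5:-→d6:-→d7:-→d8:-→d9:-→d10:-→d11:-→d12:-→d13:-→d14:-→d15:H6→d16:-→d17:-→d18:-→d19:-→d20:-  best=H6
  ? 232.0.0.0  path d0:H4→d1:-→d2:-→d3:-→d4:-→d5:-→d6:-→d7:-→d8:H7  best=H7

== LOOKUPS ==
["H7","H7","no-route","H3","H3","H2","H6","H7","H1","H6","H7"]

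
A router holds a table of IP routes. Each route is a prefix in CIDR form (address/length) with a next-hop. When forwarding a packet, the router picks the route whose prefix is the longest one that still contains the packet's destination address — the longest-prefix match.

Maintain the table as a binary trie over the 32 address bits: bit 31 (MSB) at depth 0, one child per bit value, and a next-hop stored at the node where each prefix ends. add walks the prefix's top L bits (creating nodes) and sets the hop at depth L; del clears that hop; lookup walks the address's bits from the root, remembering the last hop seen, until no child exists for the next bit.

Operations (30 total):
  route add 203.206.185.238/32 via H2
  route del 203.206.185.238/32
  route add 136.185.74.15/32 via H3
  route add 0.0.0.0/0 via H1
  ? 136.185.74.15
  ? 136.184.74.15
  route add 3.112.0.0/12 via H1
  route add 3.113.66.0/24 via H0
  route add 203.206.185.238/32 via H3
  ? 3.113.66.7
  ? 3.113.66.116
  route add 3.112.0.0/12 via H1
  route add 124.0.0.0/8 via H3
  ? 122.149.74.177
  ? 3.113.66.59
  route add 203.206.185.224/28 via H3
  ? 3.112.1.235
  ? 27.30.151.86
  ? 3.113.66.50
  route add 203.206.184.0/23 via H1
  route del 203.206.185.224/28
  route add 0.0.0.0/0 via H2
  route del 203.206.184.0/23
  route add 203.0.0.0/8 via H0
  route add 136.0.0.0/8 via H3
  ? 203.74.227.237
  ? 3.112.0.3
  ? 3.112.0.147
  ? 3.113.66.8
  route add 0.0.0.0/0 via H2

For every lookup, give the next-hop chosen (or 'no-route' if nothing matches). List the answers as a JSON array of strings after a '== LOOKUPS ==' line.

Apply in order:
  add 203.206.185.238/32 -> H2 at depth 32
  - 203.206.185.238/32 clear@32
  add 136.185.74.15/32 -> H3 at depth 32
  add 0.0.0.0/0 -> H1 at depth 0
  ? 136.185.74.15  path d0:H1→d1:-→d2:-→d3:-→d4:-→d5:-→d6:-→d7:-→d8:-→d9:-→d10:-→d11:-→d12:-→d13:-→d14:-→d15:-→d16:-→d17:-→d18:-→d19:-→d20:-→d21:-→d22:-→d23:-→d24:-→d25:-→d26:-→d27:-→d28:-→d29:-→d30:-→d31:-→d32:H3  best=H3
  ? 136.184.74.15  path d0:H1→d1:-→d2:-→d3:-→d4:-→d5:-→d6:-→d7:-→d8:-→d9:-→d10:-→d11:-→d12:-→d13:-→d14:-→d15:-  best=H1
  add 3.112.0.0/12 -> H1 at depth 12
  add 3.113.66.0/24 -> H0 at depth 24
  add 203.206.185.238/32 -> H3 at depth 32
  ? 3.113.66.7  path d0:H1→d1:-→d2:-→d3:-→d4:-→d5:-→d6:-→d7:-→d8:-→d9:-→d10:-→d11:-→d12:H1→d13:-→d14:-→d15:-→d16:-→d17:-→d18:-→d19:-→d20:-→d21:-→d22:-→d23:-→d24:H0  best=H0
  ? 3.113.66.116  path d0:H1→d1:-→d2:-→d3:-→d4:-→d5:-→d6:-→d7:-→d8:-→d9:-→d10:-→d11:-→d12:H1→d13:-→d14:-→d15:-→d16:-→d17:-→d18:-→d19:-→d20:-→d21:-→d22:-→d23:-→d24:H0  best=H0
  add 3.112.0.0/12 -> H1 at depth 12
  add 124.0.0.0/8 -> H3 at depth 8
  ? 122.149.74.177  path d0:H1→d1:-→d2:-→d3:-→d4:-→d5:-  best=H1
  ? 3.113.66.59  path d0:H1→d1:-→d2:-→d3:-→d4:-→d5:-→d6:-→d7:-→d8:-→d9:-→d10:-→d11:-→d12:H1→d13:-→d14:-→d15:-→d16:-→d17:-→d18:-→d19:-→d20:-→d21:-→d22:-→d23:-→d24:H0  best=H0
  add 203.206.185.224/28 -> H3 at depth 28
  ? 3.112.1.235  path d0:H1→d1:-→d2:-→d3:-→d4:-→d5:-→d6:-→d7:-→d8:-→d9:-→d10:-→d11:-→d12:H1→d13:-→d14:-→d15:-  best=H1
  ? 27.30.151.86  path d0:H1→d1:-→d2:-→d3:-  best=H1
  ? 3.113.66.50  path d0:H1→d1:-→d2:-→d3:-→d4:-→d5:-→d6:-→d7:-→d8:-→d9:-→d10:-→d11:-→d12:H1→d13:-→d14:-→d15:-→d16:-→d17:-→d18:-→d19:-→d20:-→d21:-→d22:-→d23:-→d24:H0  best=H0
  add 203.206.184.0/23 -> H1 at depth 23
  - 203.206.185.224/28 clear@28
  add 0.0.0.0/0 -> H2 at depth 0
  - 203.206.184.0/23 clear@23
  add 203.0.0.0/8 -> H0 at depth 8
  add 136.0.0.0/8 -> H3 at depth 8
  ? 203.74.227.237  path d0:H2→d1:-→d2:-→d3:-→d4:-→d5:-→d6:-→d7:-→d8:H0  best=H0
  ? 3.112.0.3  path d0:H2→d1:-→d2:-→d3:-→d4:-→d5:-→d6:-→d7:-→d8:-→d9:-→d10:-→d11:-→d12:H1→d13:-→d14:-→d15:-  best=H1
  ? 3.112.0.147  path d0:H2→d1:-→d2:-→d3:-→d4:-→d5:-→d6:-→d7:-→d8:-→d9:-→d10:-→d11:-→d12:H1→d13:-→d14:-→d15:-  best=H1
  ? 3.113.66.8  path d0:H2→d1:-→d2:-→d3:-→d4:-→d5:-→d6:-→d7:-→d8:-→d9:-→d10:-→d11:-→d12:H1→d13:-→d14:-→d15:-→d16:-→d17:-→d18:-→d19:-→d20:-→d21:-→d22:-→d23:-→d24:H0  best=H0
  add 0.0.0.0/0 -> H2 at depth 0

== LOOKUPS ==
["H3","H1","H0","H0","H1","H0","H1","H1","H0","H0","H1","H1","H0"]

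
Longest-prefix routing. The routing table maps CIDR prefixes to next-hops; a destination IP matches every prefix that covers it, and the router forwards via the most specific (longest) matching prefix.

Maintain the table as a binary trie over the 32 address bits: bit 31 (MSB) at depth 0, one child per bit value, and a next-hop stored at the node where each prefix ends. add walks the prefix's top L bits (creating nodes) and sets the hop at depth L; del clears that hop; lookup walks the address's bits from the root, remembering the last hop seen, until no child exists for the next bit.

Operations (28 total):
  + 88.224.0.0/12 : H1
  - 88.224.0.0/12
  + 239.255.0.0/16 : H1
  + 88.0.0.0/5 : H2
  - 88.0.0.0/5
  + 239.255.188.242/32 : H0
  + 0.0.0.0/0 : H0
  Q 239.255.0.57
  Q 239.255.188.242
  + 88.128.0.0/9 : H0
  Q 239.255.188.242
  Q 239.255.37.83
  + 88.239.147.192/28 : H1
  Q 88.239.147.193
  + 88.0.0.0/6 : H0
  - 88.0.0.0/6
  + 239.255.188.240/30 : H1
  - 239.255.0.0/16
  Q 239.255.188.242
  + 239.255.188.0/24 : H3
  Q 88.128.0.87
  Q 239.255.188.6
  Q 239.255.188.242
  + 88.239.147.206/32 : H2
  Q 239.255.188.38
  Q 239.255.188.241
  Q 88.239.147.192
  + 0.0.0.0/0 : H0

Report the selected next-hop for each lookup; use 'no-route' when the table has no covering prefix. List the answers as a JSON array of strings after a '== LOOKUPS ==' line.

Apply in order:
  add 88.224.0.0/12 -> H1 at depth 12
  - 88.224.0.0/12 clear@12
  add 239.255.0.0/16 -> H1 at depth 16
  add 88.0.0.0/5 -> H2 at depth 5
  - 88.0.0.0/5 clear@5
  add 239.255.188.242/32 -> H0 at depth 32
  add 0.0.0.0/0 -> H0 at depth 0
  lookup 239.255.0.57: bits 1110111111111111 walk d0:H0→d1:-→d2:-→d3:-→d4:-→d5:-→d6:-→d7:-→d8:-→d9:-→d10:-→d11:-→d12:-→d13:-→d14:-→d15:-→d16:H1 -> H1
  lookup 239.255.188.242: bits 11101111111111111011110011110010 walk d0:H0→d1:-→d2:-→d3:-→d4:-→d5:-→d6:-→d7:-→d8:-→d9:-→d10:-→d11:-→d12:-→d13:-→d14:-→d15:-→d16:H1→d17:-→d18:-→d19:-→d20:-→d21:-→d22:-→d23:-→d24:-→d25:-→d26:-→d27:-→d28:-→d29:-→d30:-→d31:-→d32:H0 -> H0
  add 88.128.0.0/9 -> H0 at depth 9
  lookup 239.255.188.242: bits 11101111111111111011110011110010 walk d0:H0→d1:-→d2:-→d3:-→d4:-→d5:-→d6:-→d7:-→d8:-→d9:-→d10:-→d11:-→d12:-→d13:-→d14:-→d15:-→d16:H1→d17:-→d18:-→d19:-→d20:-→d21:-→d22:-→d23:-→d24:-→d25:-→d26:-→d27:-→d28:-→d29:-→d30:-→d31:-→d32:H0 -> H0
  lookup 239.255.37.83: bits 1110111111111111 walk d0:H0→d1:-→d2:-→d3:-→d4:-→d5:-→d6:-→d7:-→d8:-→d9:-→d10:-→d11:-→d12:-→d13:-→d14:-→d15:-→d16:H1 -> H1
  add 88.239.147.192/28 -> H1 at depth 28
  lookup 88.239.147.193: bits 0101100011101111100100111100 walk d0:H0→d1:-→d2:-→d3:-→d4:-→d5:-→d6:-→d7:-→d8:-→d9:H0→d10:-→d11:-→d12:-→d13:-→d14:-→d15:-→d16:-→d17:-→d18:-→d19:-→d20:-→d21:-→d22:-→d23:-→d24:-→d25:-→d26:-→d27:-→d28:H1 -> H1
  add 88.0.0.0/6 -> H0 at depth 6
  - 88.0.0.0/6 clear@6
  add 239.255.188.240/30 -> H1 at depth 30
  - 239.255.0.0/16 clear@16
  lookup 239.255.188.242: bits 11101111111111111011110011110010 walk d0:H0→d1:-→d2:-→d3:-→d4:-→d5:-→d6:-→d7:-→d8:-→d9:-→d10:-→d11:-→d12:-→d13:-→d14:-→d15:-→d16:-→d17:-→d18:-→d19:-→d20:-→d21:-→d22:-→d23:-→d24:-→d25:-→d26:-→d27:-→d28:-→d29:-→d30:H1→d31:-→d32:H0 -> H0
  add 239.255.188.0/24 -> H3 at depth 24
  lookup 88.128.0.87: bits 010110001 walk d0:H0→d1:-→d2:-→d3:-→d4:-→d5:-→d6:-→d7:-→d8:-→d9:H0 -> H0
  lookup 239.255.188.6: bits 111011111111111110111100 walk d0:H0→d1:-→d2:-→d3:-→d4:-→d5:-→d6:-→d7:-→d8:-→d9:-→d10:-→d11:-→d12:-→d13:-→d14:-→d15:-→d16:-→d17:-→d18:-→d19:-→d20:-→d21:-→d22:-→d23:-→d24:H3 -> H3
  lookup 239.255.188.242: bits 11101111111111111011110011110010 walk d0:H0→d1:-→d2:-→d3:-→d4:-→d5:-→d6:-→d7:-→d8:-→d9:-→d10:-→d11:-→d12:-→d13:-→d14:-→d15:-→d16:-→d17:-→d18:-→d19:-→d20:-→d21:-→d22:-→d23:-→d24:H3→d25:-→d26:-→d27:-→d28:-→d29:-→d30:H1→d31:-→d32:H0 -> H0
  add 88.239.147.206/32 -> H2 at depth 32
  lookup 239.255.188.38: bits 111011111111111110111100 walk d0:H0→d1:-→d2:-→d3:-→d4:-→d5:-→d6:-→d7:-→d8:-→d9:-→d10:-→d11:-→d12:-→d13:-→d14:-→d15:-→d16:-→d17:-→d18:-→d19:-→d20:-→d21:-→d22:-→d23:-→d24:H3 -> H3
  lookup 239.255.188.241: bits 111011111111111110111100111100 walk d0:H0→d1:-→d2:-→d3:-→d4:-→d5:-→d6:-→d7:-→d8:-→d9:-→d10:-→d11:-→d12:-→d13:-→d14:-→d15:-→d16:-→d17:-→d18:-→d19:-→d20:-→d21:-→d22:-→d23:-→d24:H3→d25:-→d26:-→d27:-→d28:-→d29:-→d30:H1 -> H1
  lookup 88.239.147.192: bits 0101100011101111100100111100 walk d0:H0→d1:-→d2:-→d3:-→d4:-→d5:-→d6:-→d7:-→d8:-→d9:H0→d10:-→d11:-→d12:-→d13:-→d14:-→d15:-→d16:-→d17:-→d18:-→d19:-→d20:-→d21:-→d22:-→d23:-→d24:-→d25:-→d26:-→d27:-→d28:H1 -> H1
  add 0.0.0.0/0 -> H0 at depth 0

== LOOKUPS ==
["H1","H0","H0","H1","H1","H0","H0","H3","H0","H3","H1","H1"]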